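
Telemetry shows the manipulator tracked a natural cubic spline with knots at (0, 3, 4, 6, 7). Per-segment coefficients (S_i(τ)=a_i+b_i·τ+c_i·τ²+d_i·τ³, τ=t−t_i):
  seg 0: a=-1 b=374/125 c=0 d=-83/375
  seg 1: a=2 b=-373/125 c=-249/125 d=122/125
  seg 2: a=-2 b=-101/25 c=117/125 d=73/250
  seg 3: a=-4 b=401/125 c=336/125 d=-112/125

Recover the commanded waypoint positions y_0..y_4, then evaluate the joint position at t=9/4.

y_0 = S_0(0) = a_0 = -1
y_1 = S_1(0) = a_1 = 2
y_2 = S_2(0) = a_2 = -2
y_3 = S_3(0) = a_3 = -4
y_4 = S_3(1) = 1
t_q=9/4 is in segment 0 (τ=9/4); S_0(τ)=25687/8000

y_0=-1 y_1=2 y_2=-2 y_3=-4 y_4=1
S(9/4) = 25687/8000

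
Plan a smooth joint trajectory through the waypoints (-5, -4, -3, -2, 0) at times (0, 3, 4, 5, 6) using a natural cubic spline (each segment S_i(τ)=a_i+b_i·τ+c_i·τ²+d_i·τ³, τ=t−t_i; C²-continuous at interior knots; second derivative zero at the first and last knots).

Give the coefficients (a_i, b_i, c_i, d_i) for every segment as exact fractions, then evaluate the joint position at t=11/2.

  seg 0: a=-5 b=17/348 c=0 d=11/348
  seg 1: a=-4 b=157/174 c=33/116 d=-65/348
  seg 2: a=-3 b=317/348 c=-8/29 d=127/348
  seg 3: a=-2 b=253/174 c=95/116 d=-95/348
S(11/2) = -1023/928

Δ: Δ0=1/3, Δ1=1, Δ2=1, Δ3=2
row 1: diag=8, rhs=4; c'=1/8, d'=1/2
row 2: denom=4−1·1/8=31/8; d'=(0−1·1/2)/(31/8)=-4/31
row 3: denom=4−1·8/31=116/31; d'=(6−1·-4/31)/(116/31)=95/58
back: M3=95/58
back: M2=-4/31−8/31·95/58=-16/29
back: M1=1/2−1/8·-16/29=33/58
M: M0=0, M1=33/58, M2=-16/29, M3=95/58, M4=0
seg 0: a=-5, c=M0/2=0, d=(M1−M0)/(6·3)=11/348, b=Δ0−h0·(2M0+M1)/6=17/348
seg 1: a=-4, c=M1/2=33/116, d=(M2−M1)/(6·1)=-65/348, b=Δ1−h1·(2M1+M2)/6=157/174
seg 2: a=-3, c=M2/2=-8/29, d=(M3−M2)/(6·1)=127/348, b=Δ2−h2·(2M2+M3)/6=317/348
seg 3: a=-2, c=M3/2=95/116, d=(M4−M3)/(6·1)=-95/348, b=Δ3−h3·(2M3+M4)/6=253/174
t_q=11/2 → seg 3, τ=1/2; S=-2+253/174·τ+95/116·τ²+-95/348·τ³=-1023/928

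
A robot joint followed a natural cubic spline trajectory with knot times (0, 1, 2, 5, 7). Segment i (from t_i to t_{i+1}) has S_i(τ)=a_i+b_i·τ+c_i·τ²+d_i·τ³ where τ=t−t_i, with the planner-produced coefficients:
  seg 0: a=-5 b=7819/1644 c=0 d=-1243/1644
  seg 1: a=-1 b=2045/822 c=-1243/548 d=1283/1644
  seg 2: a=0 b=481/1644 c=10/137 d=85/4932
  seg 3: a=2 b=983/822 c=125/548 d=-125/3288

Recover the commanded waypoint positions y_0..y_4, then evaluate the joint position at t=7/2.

y_0 = S_0(0) = a_0 = -5
y_1 = S_1(0) = a_1 = -1
y_2 = S_2(0) = a_2 = 0
y_3 = S_3(0) = a_3 = 2
y_4 = S_3(2) = 5
t_q=7/2 is in segment 2 (τ=3/2); S_2(τ)=2899/4384

y_0=-5 y_1=-1 y_2=0 y_3=2 y_4=5
S(7/2) = 2899/4384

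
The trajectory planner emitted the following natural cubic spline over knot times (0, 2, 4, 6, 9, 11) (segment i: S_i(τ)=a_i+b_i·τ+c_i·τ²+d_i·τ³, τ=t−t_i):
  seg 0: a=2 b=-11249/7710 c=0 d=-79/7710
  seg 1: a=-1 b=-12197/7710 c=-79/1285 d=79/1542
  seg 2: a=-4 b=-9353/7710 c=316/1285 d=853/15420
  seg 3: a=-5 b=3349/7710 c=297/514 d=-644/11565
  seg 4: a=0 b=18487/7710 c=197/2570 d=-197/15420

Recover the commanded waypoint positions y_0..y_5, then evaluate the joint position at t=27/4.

y_0 = S_0(0) = a_0 = 2
y_1 = S_1(0) = a_1 = -1
y_2 = S_2(0) = a_2 = -4
y_3 = S_3(0) = a_3 = -5
y_4 = S_4(0) = a_4 = 0
y_5 = S_4(2) = 5
t_q=27/4 is in segment 3 (τ=3/4); S_3(τ)=-35961/8224

y_0=2 y_1=-1 y_2=-4 y_3=-5 y_4=0 y_5=5
S(27/4) = -35961/8224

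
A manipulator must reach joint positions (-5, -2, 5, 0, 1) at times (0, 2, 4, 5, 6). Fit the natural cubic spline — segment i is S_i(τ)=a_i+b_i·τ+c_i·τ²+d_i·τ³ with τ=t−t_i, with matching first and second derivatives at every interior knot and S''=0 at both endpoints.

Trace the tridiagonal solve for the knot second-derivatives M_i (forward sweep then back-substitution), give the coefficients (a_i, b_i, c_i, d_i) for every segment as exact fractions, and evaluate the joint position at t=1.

Δ: Δ0=3/2, Δ1=7/2, Δ2=-5, Δ3=1
row 1: diag=8, rhs=12; c'=1/4, d'=3/2
row 2: denom=6−2·1/4=11/2; d'=(-51−2·3/2)/(11/2)=-108/11
row 3: denom=4−1·2/11=42/11; d'=(36−1·-108/11)/(42/11)=12
back: M3=12
back: M2=-108/11−2/11·12=-12
back: M1=3/2−1/4·-12=9/2
M: M0=0, M1=9/2, M2=-12, M3=12, M4=0
seg 0: a=-5, c=M0/2=0, d=(M1−M0)/(6·2)=3/8, b=Δ0−h0·(2M0+M1)/6=0
seg 1: a=-2, c=M1/2=9/4, d=(M2−M1)/(6·2)=-11/8, b=Δ1−h1·(2M1+M2)/6=9/2
seg 2: a=5, c=M2/2=-6, d=(M3−M2)/(6·1)=4, b=Δ2−h2·(2M2+M3)/6=-3
seg 3: a=0, c=M3/2=6, d=(M4−M3)/(6·1)=-2, b=Δ3−h3·(2M3+M4)/6=-3
t_q=1 → seg 0, τ=1; S=-5+0·τ+0·τ²+3/8·τ³=-37/8

  seg 0: a=-5 b=0 c=0 d=3/8
  seg 1: a=-2 b=9/2 c=9/4 d=-11/8
  seg 2: a=5 b=-3 c=-6 d=4
  seg 3: a=0 b=-3 c=6 d=-2
S(1) = -37/8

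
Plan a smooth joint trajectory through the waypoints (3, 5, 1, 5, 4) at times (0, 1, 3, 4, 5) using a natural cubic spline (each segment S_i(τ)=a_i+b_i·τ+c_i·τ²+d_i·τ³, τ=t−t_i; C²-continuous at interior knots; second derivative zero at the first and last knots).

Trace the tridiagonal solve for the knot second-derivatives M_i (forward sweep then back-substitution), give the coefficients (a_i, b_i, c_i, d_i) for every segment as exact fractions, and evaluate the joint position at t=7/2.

  seg 0: a=3 b=197/61 c=0 d=-75/61
  seg 1: a=5 b=-28/61 c=-225/61 d=89/61
  seg 2: a=1 b=140/61 c=309/61 d=-205/61
  seg 3: a=5 b=143/61 c=-306/61 d=102/61
S(7/2) = 1461/488

Δ: Δ0=2, Δ1=-2, Δ2=4, Δ3=-1
row 1: diag=6, rhs=-24; c'=1/3, d'=-4
row 2: denom=6−2·1/3=16/3; d'=(36−2·-4)/(16/3)=33/4
row 3: denom=4−1·3/16=61/16; d'=(-30−1·33/4)/(61/16)=-612/61
back: M3=-612/61
back: M2=33/4−3/16·-612/61=618/61
back: M1=-4−1/3·618/61=-450/61
M: M0=0, M1=-450/61, M2=618/61, M3=-612/61, M4=0
seg 0: a=3, c=M0/2=0, d=(M1−M0)/(6·1)=-75/61, b=Δ0−h0·(2M0+M1)/6=197/61
seg 1: a=5, c=M1/2=-225/61, d=(M2−M1)/(6·2)=89/61, b=Δ1−h1·(2M1+M2)/6=-28/61
seg 2: a=1, c=M2/2=309/61, d=(M3−M2)/(6·1)=-205/61, b=Δ2−h2·(2M2+M3)/6=140/61
seg 3: a=5, c=M3/2=-306/61, d=(M4−M3)/(6·1)=102/61, b=Δ3−h3·(2M3+M4)/6=143/61
t_q=7/2 → seg 2, τ=1/2; S=1+140/61·τ+309/61·τ²+-205/61·τ³=1461/488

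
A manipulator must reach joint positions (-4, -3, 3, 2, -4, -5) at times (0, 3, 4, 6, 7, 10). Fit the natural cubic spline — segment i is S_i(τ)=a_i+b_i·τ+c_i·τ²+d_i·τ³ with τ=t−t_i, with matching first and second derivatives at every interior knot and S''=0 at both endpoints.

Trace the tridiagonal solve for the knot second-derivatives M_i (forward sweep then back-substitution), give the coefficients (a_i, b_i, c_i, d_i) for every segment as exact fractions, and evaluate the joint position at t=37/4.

  seg 0: a=-4 b=-1205/558 c=0 d=1391/5022
  seg 1: a=-3 b=1484/279 c=1391/558 d=-337/186
  seg 2: a=3 b=2717/558 c=-821/279 d=4/31
  seg 3: a=2 b=-2987/558 c=-605/279 d=283/186
  seg 4: a=-4 b=-1430/279 c=1337/558 d=-1337/5022
S(37/4) = -25533/3968

Δ: Δ0=1/3, Δ1=6, Δ2=-1/2, Δ3=-6, Δ4=-1/3
row 1: diag=8, rhs=34; c'=1/8, d'=17/4
row 2: denom=6−1·1/8=47/8; d'=(-39−1·17/4)/(47/8)=-346/47
row 3: denom=6−2·16/47=250/47; d'=(-33−2·-346/47)/(250/47)=-859/250
row 4: denom=8−1·47/250=1953/250; d'=(34−1·-859/250)/(1953/250)=1337/279
back: M4=1337/279
back: M3=-859/250−47/250·1337/279=-1210/279
back: M2=-346/47−16/47·-1210/279=-1642/279
back: M1=17/4−1/8·-1642/279=1391/279
M: M0=0, M1=1391/279, M2=-1642/279, M3=-1210/279, M4=1337/279, M5=0
seg 0: a=-4, c=M0/2=0, d=(M1−M0)/(6·3)=1391/5022, b=Δ0−h0·(2M0+M1)/6=-1205/558
seg 1: a=-3, c=M1/2=1391/558, d=(M2−M1)/(6·1)=-337/186, b=Δ1−h1·(2M1+M2)/6=1484/279
seg 2: a=3, c=M2/2=-821/279, d=(M3−M2)/(6·2)=4/31, b=Δ2−h2·(2M2+M3)/6=2717/558
seg 3: a=2, c=M3/2=-605/279, d=(M4−M3)/(6·1)=283/186, b=Δ3−h3·(2M3+M4)/6=-2987/558
seg 4: a=-4, c=M4/2=1337/558, d=(M5−M4)/(6·3)=-1337/5022, b=Δ4−h4·(2M4+M5)/6=-1430/279
t_q=37/4 → seg 4, τ=9/4; S=-4+-1430/279·τ+1337/558·τ²+-1337/5022·τ³=-25533/3968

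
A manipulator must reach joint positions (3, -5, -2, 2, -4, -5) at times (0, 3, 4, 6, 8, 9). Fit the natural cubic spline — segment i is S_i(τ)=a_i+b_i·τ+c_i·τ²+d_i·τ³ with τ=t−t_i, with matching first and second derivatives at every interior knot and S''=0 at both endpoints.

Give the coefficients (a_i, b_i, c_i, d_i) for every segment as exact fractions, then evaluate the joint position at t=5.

  seg 0: a=3 b=-6758/1407 c=0 d=334/1407
  seg 1: a=-5 b=2260/1407 c=1002/469 d=-1045/1407
  seg 2: a=-2 b=5137/1407 c=-43/469 d=-295/804
  seg 3: a=2 b=-1574/1407 c=-2151/938 d=1903/2814
  seg 4: a=-4 b=-3062/1407 c=1655/938 d=-1655/2814
S(5) = 2237/1876

Δ: Δ0=-8/3, Δ1=3, Δ2=2, Δ3=-3, Δ4=-1
row 1: diag=8, rhs=34; c'=1/8, d'=17/4
row 2: denom=6−1·1/8=47/8; d'=(-6−1·17/4)/(47/8)=-82/47
row 3: denom=8−2·16/47=344/47; d'=(-30−2·-82/47)/(344/47)=-623/172
row 4: denom=6−2·47/172=469/86; d'=(12−2·-623/172)/(469/86)=1655/469
back: M4=1655/469
back: M3=-623/172−47/172·1655/469=-2151/469
back: M2=-82/47−16/47·-2151/469=-86/469
back: M1=17/4−1/8·-86/469=2004/469
M: M0=0, M1=2004/469, M2=-86/469, M3=-2151/469, M4=1655/469, M5=0
seg 0: a=3, c=M0/2=0, d=(M1−M0)/(6·3)=334/1407, b=Δ0−h0·(2M0+M1)/6=-6758/1407
seg 1: a=-5, c=M1/2=1002/469, d=(M2−M1)/(6·1)=-1045/1407, b=Δ1−h1·(2M1+M2)/6=2260/1407
seg 2: a=-2, c=M2/2=-43/469, d=(M3−M2)/(6·2)=-295/804, b=Δ2−h2·(2M2+M3)/6=5137/1407
seg 3: a=2, c=M3/2=-2151/938, d=(M4−M3)/(6·2)=1903/2814, b=Δ3−h3·(2M3+M4)/6=-1574/1407
seg 4: a=-4, c=M4/2=1655/938, d=(M5−M4)/(6·1)=-1655/2814, b=Δ4−h4·(2M4+M5)/6=-3062/1407
t_q=5 → seg 2, τ=1; S=-2+5137/1407·τ+-43/469·τ²+-295/804·τ³=2237/1876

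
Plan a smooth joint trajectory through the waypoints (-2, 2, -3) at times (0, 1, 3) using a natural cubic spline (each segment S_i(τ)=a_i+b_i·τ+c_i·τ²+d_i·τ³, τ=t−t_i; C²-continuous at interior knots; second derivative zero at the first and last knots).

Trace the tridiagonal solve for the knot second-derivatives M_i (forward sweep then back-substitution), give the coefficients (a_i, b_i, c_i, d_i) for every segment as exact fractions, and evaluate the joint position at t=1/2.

Δ: Δ0=4, Δ1=-5/2
row 1: diag=6, rhs=-39; c'=1/3, d'=-13/2
back: M1=-13/2
M: M0=0, M1=-13/2, M2=0
seg 0: a=-2, c=M0/2=0, d=(M1−M0)/(6·1)=-13/12, b=Δ0−h0·(2M0+M1)/6=61/12
seg 1: a=2, c=M1/2=-13/4, d=(M2−M1)/(6·2)=13/24, b=Δ1−h1·(2M1+M2)/6=11/6
t_q=1/2 → seg 0, τ=1/2; S=-2+61/12·τ+0·τ²+-13/12·τ³=13/32

  seg 0: a=-2 b=61/12 c=0 d=-13/12
  seg 1: a=2 b=11/6 c=-13/4 d=13/24
S(1/2) = 13/32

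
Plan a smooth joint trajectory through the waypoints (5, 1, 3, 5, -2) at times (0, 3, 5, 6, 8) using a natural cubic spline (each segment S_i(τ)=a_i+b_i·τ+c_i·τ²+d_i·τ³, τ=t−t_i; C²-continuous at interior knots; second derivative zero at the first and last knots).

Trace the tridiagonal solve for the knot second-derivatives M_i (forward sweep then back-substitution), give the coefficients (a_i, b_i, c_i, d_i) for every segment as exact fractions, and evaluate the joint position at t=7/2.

  seg 0: a=5 b=-916/489 c=0 d=88/1467
  seg 1: a=1 b=-124/489 c=88/163 d=85/1956
  seg 2: a=3 b=1187/489 c=261/326 d=-1201/978
  seg 3: a=5 b=337/978 c=-470/163 d=235/489
S(7/2) = 5287/5216

Δ: Δ0=-4/3, Δ1=1, Δ2=2, Δ3=-7/2
row 1: diag=10, rhs=14; c'=1/5, d'=7/5
row 2: denom=6−2·1/5=28/5; d'=(6−2·7/5)/(28/5)=4/7
row 3: denom=6−1·5/28=163/28; d'=(-33−1·4/7)/(163/28)=-940/163
back: M3=-940/163
back: M2=4/7−5/28·-940/163=261/163
back: M1=7/5−1/5·261/163=176/163
M: M0=0, M1=176/163, M2=261/163, M3=-940/163, M4=0
seg 0: a=5, c=M0/2=0, d=(M1−M0)/(6·3)=88/1467, b=Δ0−h0·(2M0+M1)/6=-916/489
seg 1: a=1, c=M1/2=88/163, d=(M2−M1)/(6·2)=85/1956, b=Δ1−h1·(2M1+M2)/6=-124/489
seg 2: a=3, c=M2/2=261/326, d=(M3−M2)/(6·1)=-1201/978, b=Δ2−h2·(2M2+M3)/6=1187/489
seg 3: a=5, c=M3/2=-470/163, d=(M4−M3)/(6·2)=235/489, b=Δ3−h3·(2M3+M4)/6=337/978
t_q=7/2 → seg 1, τ=1/2; S=1+-124/489·τ+88/163·τ²+85/1956·τ³=5287/5216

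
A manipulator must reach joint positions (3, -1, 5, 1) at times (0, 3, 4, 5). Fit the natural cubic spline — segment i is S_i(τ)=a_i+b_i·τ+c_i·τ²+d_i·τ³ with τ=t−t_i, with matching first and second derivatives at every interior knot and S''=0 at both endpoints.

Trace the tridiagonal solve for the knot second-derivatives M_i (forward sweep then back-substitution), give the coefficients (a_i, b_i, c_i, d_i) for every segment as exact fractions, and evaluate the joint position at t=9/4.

  seg 0: a=3 b=-478/93 c=0 d=118/279
  seg 1: a=-1 b=584/93 c=118/31 d=-380/93
  seg 2: a=5 b=152/93 c=-262/31 d=262/93
S(9/4) = -3717/992

Δ: Δ0=-4/3, Δ1=6, Δ2=-4
row 1: diag=8, rhs=44; c'=1/8, d'=11/2
row 2: denom=4−1·1/8=31/8; d'=(-60−1·11/2)/(31/8)=-524/31
back: M2=-524/31
back: M1=11/2−1/8·-524/31=236/31
M: M0=0, M1=236/31, M2=-524/31, M3=0
seg 0: a=3, c=M0/2=0, d=(M1−M0)/(6·3)=118/279, b=Δ0−h0·(2M0+M1)/6=-478/93
seg 1: a=-1, c=M1/2=118/31, d=(M2−M1)/(6·1)=-380/93, b=Δ1−h1·(2M1+M2)/6=584/93
seg 2: a=5, c=M2/2=-262/31, d=(M3−M2)/(6·1)=262/93, b=Δ2−h2·(2M2+M3)/6=152/93
t_q=9/4 → seg 0, τ=9/4; S=3+-478/93·τ+0·τ²+118/279·τ³=-3717/992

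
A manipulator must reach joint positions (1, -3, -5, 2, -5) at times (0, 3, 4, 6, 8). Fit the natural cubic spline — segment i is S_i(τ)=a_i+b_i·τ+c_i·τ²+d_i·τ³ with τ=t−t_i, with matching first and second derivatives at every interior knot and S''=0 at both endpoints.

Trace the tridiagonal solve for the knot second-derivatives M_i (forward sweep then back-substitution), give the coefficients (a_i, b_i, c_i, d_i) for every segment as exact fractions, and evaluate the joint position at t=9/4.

  seg 0: a=1 b=-295/516 c=0 d=-131/1548
  seg 1: a=-3 b=-737/258 c=-131/172 d=835/516
  seg 2: a=-5 b=245/516 c=176/43 d=-2663/2064
  seg 3: a=2 b=176/129 c=-1255/344 d=1255/2064
S(9/4) = -13763/11008

Δ: Δ0=-4/3, Δ1=-2, Δ2=7/2, Δ3=-7/2
row 1: diag=8, rhs=-4; c'=1/8, d'=-1/2
row 2: denom=6−1·1/8=47/8; d'=(33−1·-1/2)/(47/8)=268/47
row 3: denom=8−2·16/47=344/47; d'=(-42−2·268/47)/(344/47)=-1255/172
back: M3=-1255/172
back: M2=268/47−16/47·-1255/172=352/43
back: M1=-1/2−1/8·352/43=-131/86
M: M0=0, M1=-131/86, M2=352/43, M3=-1255/172, M4=0
seg 0: a=1, c=M0/2=0, d=(M1−M0)/(6·3)=-131/1548, b=Δ0−h0·(2M0+M1)/6=-295/516
seg 1: a=-3, c=M1/2=-131/172, d=(M2−M1)/(6·1)=835/516, b=Δ1−h1·(2M1+M2)/6=-737/258
seg 2: a=-5, c=M2/2=176/43, d=(M3−M2)/(6·2)=-2663/2064, b=Δ2−h2·(2M2+M3)/6=245/516
seg 3: a=2, c=M3/2=-1255/344, d=(M4−M3)/(6·2)=1255/2064, b=Δ3−h3·(2M3+M4)/6=176/129
t_q=9/4 → seg 0, τ=9/4; S=1+-295/516·τ+0·τ²+-131/1548·τ³=-13763/11008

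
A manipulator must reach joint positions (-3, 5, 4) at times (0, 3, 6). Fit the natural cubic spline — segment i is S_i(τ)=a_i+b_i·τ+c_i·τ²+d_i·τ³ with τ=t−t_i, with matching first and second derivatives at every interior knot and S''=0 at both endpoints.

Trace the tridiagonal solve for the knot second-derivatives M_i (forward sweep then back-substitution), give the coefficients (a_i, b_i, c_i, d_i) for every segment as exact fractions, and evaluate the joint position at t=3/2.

  seg 0: a=-3 b=41/12 c=0 d=-1/12
  seg 1: a=5 b=7/6 c=-3/4 d=1/12
S(3/2) = 59/32

Δ: Δ0=8/3, Δ1=-1/3
row 1: diag=12, rhs=-18; c'=1/4, d'=-3/2
back: M1=-3/2
M: M0=0, M1=-3/2, M2=0
seg 0: a=-3, c=M0/2=0, d=(M1−M0)/(6·3)=-1/12, b=Δ0−h0·(2M0+M1)/6=41/12
seg 1: a=5, c=M1/2=-3/4, d=(M2−M1)/(6·3)=1/12, b=Δ1−h1·(2M1+M2)/6=7/6
t_q=3/2 → seg 0, τ=3/2; S=-3+41/12·τ+0·τ²+-1/12·τ³=59/32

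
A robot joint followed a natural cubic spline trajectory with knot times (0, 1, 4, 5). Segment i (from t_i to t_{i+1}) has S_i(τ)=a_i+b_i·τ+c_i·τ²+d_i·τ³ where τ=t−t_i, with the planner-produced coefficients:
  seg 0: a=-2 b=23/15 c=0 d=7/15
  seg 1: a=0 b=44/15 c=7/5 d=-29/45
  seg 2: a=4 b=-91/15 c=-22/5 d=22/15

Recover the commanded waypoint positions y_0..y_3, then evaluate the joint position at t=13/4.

y_0=-2 y_1=0 y_2=4 y_3=-5
S(13/4) = 2031/320

y_0 = S_0(0) = a_0 = -2
y_1 = S_1(0) = a_1 = 0
y_2 = S_2(0) = a_2 = 4
y_3 = S_2(1) = -5
t_q=13/4 is in segment 1 (τ=9/4); S_1(τ)=2031/320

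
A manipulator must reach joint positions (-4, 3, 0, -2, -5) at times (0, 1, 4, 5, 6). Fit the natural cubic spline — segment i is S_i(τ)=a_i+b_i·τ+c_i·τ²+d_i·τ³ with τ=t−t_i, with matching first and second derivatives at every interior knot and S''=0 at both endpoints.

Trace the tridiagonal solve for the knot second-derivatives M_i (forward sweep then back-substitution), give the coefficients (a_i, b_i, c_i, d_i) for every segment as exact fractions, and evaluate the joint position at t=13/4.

  seg 0: a=-4 b=1723/212 c=0 d=-239/212
  seg 1: a=3 b=503/106 c=-717/212 d=311/636
  seg 2: a=0 b=-497/212 c=54/53 d=-143/212
  seg 3: a=-2 b=-247/106 c=-213/212 d=71/212
S(13/4) = 28833/13568

Δ: Δ0=7, Δ1=-1, Δ2=-2, Δ3=-3
row 1: diag=8, rhs=-48; c'=3/8, d'=-6
row 2: denom=8−3·3/8=55/8; d'=(-6−3·-6)/(55/8)=96/55
row 3: denom=4−1·8/55=212/55; d'=(-6−1·96/55)/(212/55)=-213/106
back: M3=-213/106
back: M2=96/55−8/55·-213/106=108/53
back: M1=-6−3/8·108/53=-717/106
M: M0=0, M1=-717/106, M2=108/53, M3=-213/106, M4=0
seg 0: a=-4, c=M0/2=0, d=(M1−M0)/(6·1)=-239/212, b=Δ0−h0·(2M0+M1)/6=1723/212
seg 1: a=3, c=M1/2=-717/212, d=(M2−M1)/(6·3)=311/636, b=Δ1−h1·(2M1+M2)/6=503/106
seg 2: a=0, c=M2/2=54/53, d=(M3−M2)/(6·1)=-143/212, b=Δ2−h2·(2M2+M3)/6=-497/212
seg 3: a=-2, c=M3/2=-213/212, d=(M4−M3)/(6·1)=71/212, b=Δ3−h3·(2M3+M4)/6=-247/106
t_q=13/4 → seg 1, τ=9/4; S=3+503/106·τ+-717/212·τ²+311/636·τ³=28833/13568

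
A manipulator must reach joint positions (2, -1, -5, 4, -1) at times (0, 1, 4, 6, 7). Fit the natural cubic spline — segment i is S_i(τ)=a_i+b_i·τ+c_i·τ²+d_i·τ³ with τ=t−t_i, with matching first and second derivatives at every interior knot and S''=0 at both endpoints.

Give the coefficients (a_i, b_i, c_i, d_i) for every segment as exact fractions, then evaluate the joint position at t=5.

  seg 0: a=2 b=-1670/591 c=0 d=-103/591
  seg 1: a=-1 b=-1979/591 c=-103/197 d=706/1773
  seg 2: a=-5 b=2521/591 c=603/197 d=-6959/4728
  seg 3: a=4 b=-1363/1182 c=-4547/788 d=4547/2364
S(5) = 1347/1576

Δ: Δ0=-3, Δ1=-4/3, Δ2=9/2, Δ3=-5
row 1: diag=8, rhs=10; c'=3/8, d'=5/4
row 2: denom=10−3·3/8=71/8; d'=(35−3·5/4)/(71/8)=250/71
row 3: denom=6−2·16/71=394/71; d'=(-57−2·250/71)/(394/71)=-4547/394
back: M3=-4547/394
back: M2=250/71−16/71·-4547/394=1206/197
back: M1=5/4−3/8·1206/197=-206/197
M: M0=0, M1=-206/197, M2=1206/197, M3=-4547/394, M4=0
seg 0: a=2, c=M0/2=0, d=(M1−M0)/(6·1)=-103/591, b=Δ0−h0·(2M0+M1)/6=-1670/591
seg 1: a=-1, c=M1/2=-103/197, d=(M2−M1)/(6·3)=706/1773, b=Δ1−h1·(2M1+M2)/6=-1979/591
seg 2: a=-5, c=M2/2=603/197, d=(M3−M2)/(6·2)=-6959/4728, b=Δ2−h2·(2M2+M3)/6=2521/591
seg 3: a=4, c=M3/2=-4547/788, d=(M4−M3)/(6·1)=4547/2364, b=Δ3−h3·(2M3+M4)/6=-1363/1182
t_q=5 → seg 2, τ=1; S=-5+2521/591·τ+603/197·τ²+-6959/4728·τ³=1347/1576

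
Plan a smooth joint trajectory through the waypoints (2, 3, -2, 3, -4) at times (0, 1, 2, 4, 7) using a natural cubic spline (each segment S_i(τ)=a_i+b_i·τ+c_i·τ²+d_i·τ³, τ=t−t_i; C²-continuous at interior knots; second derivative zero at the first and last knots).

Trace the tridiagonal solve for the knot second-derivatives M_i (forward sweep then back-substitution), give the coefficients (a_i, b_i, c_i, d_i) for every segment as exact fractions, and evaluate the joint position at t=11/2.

  seg 0: a=2 b=952/321 c=0 d=-631/321
  seg 1: a=3 b=-941/321 c=-631/107 d=1229/321
  seg 2: a=-2 b=-1040/321 c=598/107 d=-3491/2568
  seg 3: a=3 b=1799/642 c=-1099/428 d=1099/3852
S(11/2) = 8179/3424

Δ: Δ0=1, Δ1=-5, Δ2=5/2, Δ3=-7/3
row 1: diag=4, rhs=-36; c'=1/4, d'=-9
row 2: denom=6−1·1/4=23/4; d'=(45−1·-9)/(23/4)=216/23
row 3: denom=10−2·8/23=214/23; d'=(-29−2·216/23)/(214/23)=-1099/214
back: M3=-1099/214
back: M2=216/23−8/23·-1099/214=1196/107
back: M1=-9−1/4·1196/107=-1262/107
M: M0=0, M1=-1262/107, M2=1196/107, M3=-1099/214, M4=0
seg 0: a=2, c=M0/2=0, d=(M1−M0)/(6·1)=-631/321, b=Δ0−h0·(2M0+M1)/6=952/321
seg 1: a=3, c=M1/2=-631/107, d=(M2−M1)/(6·1)=1229/321, b=Δ1−h1·(2M1+M2)/6=-941/321
seg 2: a=-2, c=M2/2=598/107, d=(M3−M2)/(6·2)=-3491/2568, b=Δ2−h2·(2M2+M3)/6=-1040/321
seg 3: a=3, c=M3/2=-1099/428, d=(M4−M3)/(6·3)=1099/3852, b=Δ3−h3·(2M3+M4)/6=1799/642
t_q=11/2 → seg 3, τ=3/2; S=3+1799/642·τ+-1099/428·τ²+1099/3852·τ³=8179/3424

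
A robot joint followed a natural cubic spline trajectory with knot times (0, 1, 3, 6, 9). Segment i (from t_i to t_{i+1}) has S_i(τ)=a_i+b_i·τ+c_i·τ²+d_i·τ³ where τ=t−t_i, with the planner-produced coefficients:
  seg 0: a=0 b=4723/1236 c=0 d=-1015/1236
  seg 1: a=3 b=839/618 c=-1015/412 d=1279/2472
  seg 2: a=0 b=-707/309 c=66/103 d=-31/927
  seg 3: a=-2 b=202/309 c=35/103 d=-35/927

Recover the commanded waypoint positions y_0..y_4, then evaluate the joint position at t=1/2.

y_0 = S_0(0) = a_0 = 0
y_1 = S_1(0) = a_1 = 3
y_2 = S_2(0) = a_2 = 0
y_3 = S_3(0) = a_3 = -2
y_4 = S_3(3) = 2
t_q=1/2 is in segment 0 (τ=1/2); S_0(τ)=5959/3296

y_0=0 y_1=3 y_2=0 y_3=-2 y_4=2
S(1/2) = 5959/3296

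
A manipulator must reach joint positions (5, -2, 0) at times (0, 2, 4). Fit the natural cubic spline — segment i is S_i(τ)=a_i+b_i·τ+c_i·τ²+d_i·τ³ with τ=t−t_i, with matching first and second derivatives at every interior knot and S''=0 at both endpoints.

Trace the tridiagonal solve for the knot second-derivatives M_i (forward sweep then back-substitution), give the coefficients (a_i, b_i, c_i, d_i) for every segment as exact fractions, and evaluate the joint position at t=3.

Δ: Δ0=-7/2, Δ1=1
row 1: diag=8, rhs=27; c'=1/4, d'=27/8
back: M1=27/8
M: M0=0, M1=27/8, M2=0
seg 0: a=5, c=M0/2=0, d=(M1−M0)/(6·2)=9/32, b=Δ0−h0·(2M0+M1)/6=-37/8
seg 1: a=-2, c=M1/2=27/16, d=(M2−M1)/(6·2)=-9/32, b=Δ1−h1·(2M1+M2)/6=-5/4
t_q=3 → seg 1, τ=1; S=-2+-5/4·τ+27/16·τ²+-9/32·τ³=-59/32

  seg 0: a=5 b=-37/8 c=0 d=9/32
  seg 1: a=-2 b=-5/4 c=27/16 d=-9/32
S(3) = -59/32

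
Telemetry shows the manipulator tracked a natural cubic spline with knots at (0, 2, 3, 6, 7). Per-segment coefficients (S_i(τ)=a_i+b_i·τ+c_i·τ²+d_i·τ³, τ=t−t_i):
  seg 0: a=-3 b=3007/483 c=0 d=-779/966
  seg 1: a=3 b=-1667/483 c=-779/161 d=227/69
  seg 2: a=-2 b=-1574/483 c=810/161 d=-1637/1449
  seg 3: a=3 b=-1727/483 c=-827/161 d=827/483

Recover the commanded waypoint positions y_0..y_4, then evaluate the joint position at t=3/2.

y_0 = S_0(0) = a_0 = -3
y_1 = S_1(0) = a_1 = 3
y_2 = S_2(0) = a_2 = -2
y_3 = S_3(0) = a_3 = 3
y_4 = S_3(1) = -4
t_q=3/2 is in segment 0 (τ=3/2); S_0(τ)=1331/368

y_0=-3 y_1=3 y_2=-2 y_3=3 y_4=-4
S(3/2) = 1331/368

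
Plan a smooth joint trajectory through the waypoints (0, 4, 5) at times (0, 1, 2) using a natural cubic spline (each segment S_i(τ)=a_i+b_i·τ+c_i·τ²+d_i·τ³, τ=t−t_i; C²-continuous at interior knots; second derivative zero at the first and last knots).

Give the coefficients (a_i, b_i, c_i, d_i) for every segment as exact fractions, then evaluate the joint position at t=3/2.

  seg 0: a=0 b=19/4 c=0 d=-3/4
  seg 1: a=4 b=5/2 c=-9/4 d=3/4
S(3/2) = 153/32

Δ: Δ0=4, Δ1=1
row 1: diag=4, rhs=-18; c'=1/4, d'=-9/2
back: M1=-9/2
M: M0=0, M1=-9/2, M2=0
seg 0: a=0, c=M0/2=0, d=(M1−M0)/(6·1)=-3/4, b=Δ0−h0·(2M0+M1)/6=19/4
seg 1: a=4, c=M1/2=-9/4, d=(M2−M1)/(6·1)=3/4, b=Δ1−h1·(2M1+M2)/6=5/2
t_q=3/2 → seg 1, τ=1/2; S=4+5/2·τ+-9/4·τ²+3/4·τ³=153/32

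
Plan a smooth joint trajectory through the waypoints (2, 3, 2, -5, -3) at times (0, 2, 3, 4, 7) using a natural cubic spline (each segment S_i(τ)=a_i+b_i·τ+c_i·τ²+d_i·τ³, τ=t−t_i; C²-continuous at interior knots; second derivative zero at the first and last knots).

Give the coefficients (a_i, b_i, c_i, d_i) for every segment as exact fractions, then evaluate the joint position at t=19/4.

  seg 0: a=2 b=106/267 c=0 d=55/2136
  seg 1: a=3 b=377/534 c=55/356 d=-1987/1068
  seg 2: a=2 b=-4877/1068 c=-483/89 d=3197/1068
  seg 3: a=-5 b=-3439/534 c=1265/356 d=-1265/3204
S(19/4) = -182223/22784

Δ: Δ0=1/2, Δ1=-1, Δ2=-7, Δ3=2/3
row 1: diag=6, rhs=-9; c'=1/6, d'=-3/2
row 2: denom=4−1·1/6=23/6; d'=(-36−1·-3/2)/(23/6)=-9
row 3: denom=8−1·6/23=178/23; d'=(46−1·-9)/(178/23)=1265/178
back: M3=1265/178
back: M2=-9−6/23·1265/178=-966/89
back: M1=-3/2−1/6·-966/89=55/178
M: M0=0, M1=55/178, M2=-966/89, M3=1265/178, M4=0
seg 0: a=2, c=M0/2=0, d=(M1−M0)/(6·2)=55/2136, b=Δ0−h0·(2M0+M1)/6=106/267
seg 1: a=3, c=M1/2=55/356, d=(M2−M1)/(6·1)=-1987/1068, b=Δ1−h1·(2M1+M2)/6=377/534
seg 2: a=2, c=M2/2=-483/89, d=(M3−M2)/(6·1)=3197/1068, b=Δ2−h2·(2M2+M3)/6=-4877/1068
seg 3: a=-5, c=M3/2=1265/356, d=(M4−M3)/(6·3)=-1265/3204, b=Δ3−h3·(2M3+M4)/6=-3439/534
t_q=19/4 → seg 3, τ=3/4; S=-5+-3439/534·τ+1265/356·τ²+-1265/3204·τ³=-182223/22784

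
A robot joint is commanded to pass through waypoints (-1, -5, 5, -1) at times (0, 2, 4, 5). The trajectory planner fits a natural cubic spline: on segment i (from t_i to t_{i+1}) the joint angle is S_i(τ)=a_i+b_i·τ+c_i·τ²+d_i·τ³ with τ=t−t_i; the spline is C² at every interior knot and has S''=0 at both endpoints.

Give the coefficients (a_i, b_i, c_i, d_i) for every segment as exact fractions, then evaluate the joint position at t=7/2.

Δ: Δ0=-2, Δ1=5, Δ2=-6
row 1: diag=8, rhs=42; c'=1/4, d'=21/4
row 2: denom=6−2·1/4=11/2; d'=(-66−2·21/4)/(11/2)=-153/11
back: M2=-153/11
back: M1=21/4−1/4·-153/11=96/11
M: M0=0, M1=96/11, M2=-153/11, M3=0
seg 0: a=-1, c=M0/2=0, d=(M1−M0)/(6·2)=8/11, b=Δ0−h0·(2M0+M1)/6=-54/11
seg 1: a=-5, c=M1/2=48/11, d=(M2−M1)/(6·2)=-83/44, b=Δ1−h1·(2M1+M2)/6=42/11
seg 2: a=5, c=M2/2=-153/22, d=(M3−M2)/(6·1)=51/22, b=Δ2−h2·(2M2+M3)/6=-15/11
t_q=7/2 → seg 1, τ=3/2; S=-5+42/11·τ+48/11·τ²+-83/44·τ³=1471/352

  seg 0: a=-1 b=-54/11 c=0 d=8/11
  seg 1: a=-5 b=42/11 c=48/11 d=-83/44
  seg 2: a=5 b=-15/11 c=-153/22 d=51/22
S(7/2) = 1471/352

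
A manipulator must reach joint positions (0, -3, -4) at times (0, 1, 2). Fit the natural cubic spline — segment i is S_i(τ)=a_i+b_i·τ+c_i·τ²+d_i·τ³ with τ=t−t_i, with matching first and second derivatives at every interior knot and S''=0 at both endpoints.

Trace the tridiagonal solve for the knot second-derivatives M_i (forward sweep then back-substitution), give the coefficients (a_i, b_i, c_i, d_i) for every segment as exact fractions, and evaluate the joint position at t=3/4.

Δ: Δ0=-3, Δ1=-1
row 1: diag=4, rhs=12; c'=1/4, d'=3
back: M1=3
M: M0=0, M1=3, M2=0
seg 0: a=0, c=M0/2=0, d=(M1−M0)/(6·1)=1/2, b=Δ0−h0·(2M0+M1)/6=-7/2
seg 1: a=-3, c=M1/2=3/2, d=(M2−M1)/(6·1)=-1/2, b=Δ1−h1·(2M1+M2)/6=-2
t_q=3/4 → seg 0, τ=3/4; S=0+-7/2·τ+0·τ²+1/2·τ³=-309/128

  seg 0: a=0 b=-7/2 c=0 d=1/2
  seg 1: a=-3 b=-2 c=3/2 d=-1/2
S(3/4) = -309/128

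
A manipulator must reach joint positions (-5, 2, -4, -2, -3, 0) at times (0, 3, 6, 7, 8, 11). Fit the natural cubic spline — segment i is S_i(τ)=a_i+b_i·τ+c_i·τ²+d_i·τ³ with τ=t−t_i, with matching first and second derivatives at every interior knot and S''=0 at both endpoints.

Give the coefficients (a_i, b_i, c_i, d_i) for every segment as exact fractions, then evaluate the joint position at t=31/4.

  seg 0: a=-5 b=1171/289 c=0 d=-1490/7803
  seg 1: a=2 b=-319/289 c=-1490/867 d=1231/2601
  seg 2: a=-4 b=394/289 c=2203/867 d=-1651/867
  seg 3: a=-2 b=635/867 c=-2750/867 d=416/289
  seg 4: a=-3 b=-1121/867 c=994/867 d=-994/7803
S(31/4) = -6075/2312

Δ: Δ0=7/3, Δ1=-2, Δ2=2, Δ3=-1, Δ4=1
row 1: diag=12, rhs=-26; c'=1/4, d'=-13/6
row 2: denom=8−3·1/4=29/4; d'=(24−3·-13/6)/(29/4)=122/29
row 3: denom=4−1·4/29=112/29; d'=(-18−1·122/29)/(112/29)=-23/4
row 4: denom=8−1·29/112=867/112; d'=(12−1·-23/4)/(867/112)=1988/867
back: M4=1988/867
back: M3=-23/4−29/112·1988/867=-5500/867
back: M2=122/29−4/29·-5500/867=4406/867
back: M1=-13/6−1/4·4406/867=-2980/867
M: M0=0, M1=-2980/867, M2=4406/867, M3=-5500/867, M4=1988/867, M5=0
seg 0: a=-5, c=M0/2=0, d=(M1−M0)/(6·3)=-1490/7803, b=Δ0−h0·(2M0+M1)/6=1171/289
seg 1: a=2, c=M1/2=-1490/867, d=(M2−M1)/(6·3)=1231/2601, b=Δ1−h1·(2M1+M2)/6=-319/289
seg 2: a=-4, c=M2/2=2203/867, d=(M3−M2)/(6·1)=-1651/867, b=Δ2−h2·(2M2+M3)/6=394/289
seg 3: a=-2, c=M3/2=-2750/867, d=(M4−M3)/(6·1)=416/289, b=Δ3−h3·(2M3+M4)/6=635/867
seg 4: a=-3, c=M4/2=994/867, d=(M5−M4)/(6·3)=-994/7803, b=Δ4−h4·(2M4+M5)/6=-1121/867
t_q=31/4 → seg 3, τ=3/4; S=-2+635/867·τ+-2750/867·τ²+416/289·τ³=-6075/2312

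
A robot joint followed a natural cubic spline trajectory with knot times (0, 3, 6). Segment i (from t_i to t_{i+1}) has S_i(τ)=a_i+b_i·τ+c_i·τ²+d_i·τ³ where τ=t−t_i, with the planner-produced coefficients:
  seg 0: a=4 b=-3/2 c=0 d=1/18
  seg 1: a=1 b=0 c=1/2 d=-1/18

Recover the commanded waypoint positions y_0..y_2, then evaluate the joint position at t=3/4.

y_0 = S_0(0) = a_0 = 4
y_1 = S_1(0) = a_1 = 1
y_2 = S_1(3) = 4
t_q=3/4 is in segment 0 (τ=3/4); S_0(τ)=371/128

y_0=4 y_1=1 y_2=4
S(3/4) = 371/128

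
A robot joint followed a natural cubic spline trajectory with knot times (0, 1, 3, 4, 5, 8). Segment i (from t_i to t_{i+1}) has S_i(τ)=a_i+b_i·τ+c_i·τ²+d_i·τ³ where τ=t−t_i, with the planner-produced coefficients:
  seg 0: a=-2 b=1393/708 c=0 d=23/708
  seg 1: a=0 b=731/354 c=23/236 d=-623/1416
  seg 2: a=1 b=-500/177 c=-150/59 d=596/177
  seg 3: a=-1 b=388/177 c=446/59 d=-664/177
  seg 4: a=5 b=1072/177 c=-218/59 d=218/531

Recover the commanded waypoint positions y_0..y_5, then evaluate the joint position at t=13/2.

y_0=-2 y_1=0 y_2=1 y_3=-1 y_4=5 y_5=1
S(13/2) = 1689/236

y_0 = S_0(0) = a_0 = -2
y_1 = S_1(0) = a_1 = 0
y_2 = S_2(0) = a_2 = 1
y_3 = S_3(0) = a_3 = -1
y_4 = S_4(0) = a_4 = 5
y_5 = S_4(3) = 1
t_q=13/2 is in segment 4 (τ=3/2); S_4(τ)=1689/236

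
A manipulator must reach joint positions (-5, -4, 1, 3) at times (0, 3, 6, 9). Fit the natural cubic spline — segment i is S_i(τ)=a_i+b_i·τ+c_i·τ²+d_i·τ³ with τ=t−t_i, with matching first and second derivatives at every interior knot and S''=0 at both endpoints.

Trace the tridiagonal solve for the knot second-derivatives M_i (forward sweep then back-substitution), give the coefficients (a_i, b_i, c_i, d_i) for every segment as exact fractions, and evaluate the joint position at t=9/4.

Δ: Δ0=1/3, Δ1=5/3, Δ2=2/3
row 1: diag=12, rhs=8; c'=1/4, d'=2/3
row 2: denom=12−3·1/4=45/4; d'=(-6−3·2/3)/(45/4)=-32/45
back: M2=-32/45
back: M1=2/3−1/4·-32/45=38/45
M: M0=0, M1=38/45, M2=-32/45, M3=0
seg 0: a=-5, c=M0/2=0, d=(M1−M0)/(6·3)=19/405, b=Δ0−h0·(2M0+M1)/6=-4/45
seg 1: a=-4, c=M1/2=19/45, d=(M2−M1)/(6·3)=-7/81, b=Δ1−h1·(2M1+M2)/6=53/45
seg 2: a=1, c=M2/2=-16/45, d=(M3−M2)/(6·3)=16/405, b=Δ2−h2·(2M2+M3)/6=62/45
t_q=9/4 → seg 0, τ=9/4; S=-5+-4/45·τ+0·τ²+19/405·τ³=-1493/320

  seg 0: a=-5 b=-4/45 c=0 d=19/405
  seg 1: a=-4 b=53/45 c=19/45 d=-7/81
  seg 2: a=1 b=62/45 c=-16/45 d=16/405
S(9/4) = -1493/320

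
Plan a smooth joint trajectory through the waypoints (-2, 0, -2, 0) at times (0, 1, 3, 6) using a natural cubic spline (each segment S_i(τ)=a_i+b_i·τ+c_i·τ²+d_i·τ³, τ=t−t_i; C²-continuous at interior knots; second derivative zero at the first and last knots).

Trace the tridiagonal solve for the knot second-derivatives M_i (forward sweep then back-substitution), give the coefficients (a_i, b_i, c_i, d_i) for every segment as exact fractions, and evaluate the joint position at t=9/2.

Δ: Δ0=2, Δ1=-1, Δ2=2/3
row 1: diag=6, rhs=-18; c'=1/3, d'=-3
row 2: denom=10−2·1/3=28/3; d'=(10−2·-3)/(28/3)=12/7
back: M2=12/7
back: M1=-3−1/3·12/7=-25/7
M: M0=0, M1=-25/7, M2=12/7, M3=0
seg 0: a=-2, c=M0/2=0, d=(M1−M0)/(6·1)=-25/42, b=Δ0−h0·(2M0+M1)/6=109/42
seg 1: a=0, c=M1/2=-25/14, d=(M2−M1)/(6·2)=37/84, b=Δ1−h1·(2M1+M2)/6=17/21
seg 2: a=-2, c=M2/2=6/7, d=(M3−M2)/(6·3)=-2/21, b=Δ2−h2·(2M2+M3)/6=-22/21
t_q=9/2 → seg 2, τ=3/2; S=-2+-22/21·τ+6/7·τ²+-2/21·τ³=-55/28

  seg 0: a=-2 b=109/42 c=0 d=-25/42
  seg 1: a=0 b=17/21 c=-25/14 d=37/84
  seg 2: a=-2 b=-22/21 c=6/7 d=-2/21
S(9/2) = -55/28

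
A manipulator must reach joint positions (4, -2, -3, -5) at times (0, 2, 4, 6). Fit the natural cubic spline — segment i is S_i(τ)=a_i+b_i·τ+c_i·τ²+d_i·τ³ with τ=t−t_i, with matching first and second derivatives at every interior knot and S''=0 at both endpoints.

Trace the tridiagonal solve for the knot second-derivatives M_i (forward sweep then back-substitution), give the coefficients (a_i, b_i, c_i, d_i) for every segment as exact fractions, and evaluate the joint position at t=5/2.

Δ: Δ0=-3, Δ1=-1/2, Δ2=-1
row 1: diag=8, rhs=15; c'=1/4, d'=15/8
row 2: denom=8−2·1/4=15/2; d'=(-3−2·15/8)/(15/2)=-9/10
back: M2=-9/10
back: M1=15/8−1/4·-9/10=21/10
M: M0=0, M1=21/10, M2=-9/10, M3=0
seg 0: a=4, c=M0/2=0, d=(M1−M0)/(6·2)=7/40, b=Δ0−h0·(2M0+M1)/6=-37/10
seg 1: a=-2, c=M1/2=21/20, d=(M2−M1)/(6·2)=-1/4, b=Δ1−h1·(2M1+M2)/6=-8/5
seg 2: a=-3, c=M2/2=-9/20, d=(M3−M2)/(6·2)=3/40, b=Δ2−h2·(2M2+M3)/6=-2/5
t_q=5/2 → seg 1, τ=1/2; S=-2+-8/5·τ+21/20·τ²+-1/4·τ³=-411/160

  seg 0: a=4 b=-37/10 c=0 d=7/40
  seg 1: a=-2 b=-8/5 c=21/20 d=-1/4
  seg 2: a=-3 b=-2/5 c=-9/20 d=3/40
S(5/2) = -411/160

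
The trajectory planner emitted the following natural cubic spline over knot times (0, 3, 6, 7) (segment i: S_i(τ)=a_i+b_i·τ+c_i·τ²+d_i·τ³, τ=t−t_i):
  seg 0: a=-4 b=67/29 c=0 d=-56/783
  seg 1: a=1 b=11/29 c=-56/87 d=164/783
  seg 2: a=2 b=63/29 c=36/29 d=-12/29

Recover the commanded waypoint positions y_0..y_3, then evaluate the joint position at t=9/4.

y_0=-4 y_1=1 y_2=2 y_3=5
S(9/4) = 89/232

y_0 = S_0(0) = a_0 = -4
y_1 = S_1(0) = a_1 = 1
y_2 = S_2(0) = a_2 = 2
y_3 = S_2(1) = 5
t_q=9/4 is in segment 0 (τ=9/4); S_0(τ)=89/232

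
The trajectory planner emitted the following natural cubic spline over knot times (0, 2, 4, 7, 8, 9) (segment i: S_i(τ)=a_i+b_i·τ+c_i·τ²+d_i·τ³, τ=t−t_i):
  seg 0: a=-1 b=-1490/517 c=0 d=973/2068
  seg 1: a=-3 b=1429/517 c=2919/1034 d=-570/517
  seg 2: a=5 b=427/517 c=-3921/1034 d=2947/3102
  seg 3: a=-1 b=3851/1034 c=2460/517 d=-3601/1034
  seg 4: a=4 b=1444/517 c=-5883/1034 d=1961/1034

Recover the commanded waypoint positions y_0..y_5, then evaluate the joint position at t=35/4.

y_0=-1 y_1=-3 y_2=5 y_3=-1 y_4=4 y_5=3
S(35/4) = 244487/66176

y_0 = S_0(0) = a_0 = -1
y_1 = S_1(0) = a_1 = -3
y_2 = S_2(0) = a_2 = 5
y_3 = S_3(0) = a_3 = -1
y_4 = S_4(0) = a_4 = 4
y_5 = S_4(1) = 3
t_q=35/4 is in segment 4 (τ=3/4); S_4(τ)=244487/66176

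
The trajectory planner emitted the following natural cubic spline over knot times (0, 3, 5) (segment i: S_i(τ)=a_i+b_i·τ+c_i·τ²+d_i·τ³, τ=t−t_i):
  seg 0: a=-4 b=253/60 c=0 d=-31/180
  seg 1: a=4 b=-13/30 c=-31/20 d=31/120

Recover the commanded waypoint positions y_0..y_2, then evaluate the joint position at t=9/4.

y_0=-4 y_1=4 y_2=-1
S(9/4) = 4513/1280

y_0 = S_0(0) = a_0 = -4
y_1 = S_1(0) = a_1 = 4
y_2 = S_1(2) = -1
t_q=9/4 is in segment 0 (τ=9/4); S_0(τ)=4513/1280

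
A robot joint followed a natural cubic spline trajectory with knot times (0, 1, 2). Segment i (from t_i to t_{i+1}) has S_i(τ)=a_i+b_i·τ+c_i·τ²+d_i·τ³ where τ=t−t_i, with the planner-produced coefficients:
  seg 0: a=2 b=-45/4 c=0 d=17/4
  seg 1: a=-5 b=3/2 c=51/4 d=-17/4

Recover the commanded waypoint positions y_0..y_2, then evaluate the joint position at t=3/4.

y_0=2 y_1=-5 y_2=5
S(3/4) = -1189/256

y_0 = S_0(0) = a_0 = 2
y_1 = S_1(0) = a_1 = -5
y_2 = S_1(1) = 5
t_q=3/4 is in segment 0 (τ=3/4); S_0(τ)=-1189/256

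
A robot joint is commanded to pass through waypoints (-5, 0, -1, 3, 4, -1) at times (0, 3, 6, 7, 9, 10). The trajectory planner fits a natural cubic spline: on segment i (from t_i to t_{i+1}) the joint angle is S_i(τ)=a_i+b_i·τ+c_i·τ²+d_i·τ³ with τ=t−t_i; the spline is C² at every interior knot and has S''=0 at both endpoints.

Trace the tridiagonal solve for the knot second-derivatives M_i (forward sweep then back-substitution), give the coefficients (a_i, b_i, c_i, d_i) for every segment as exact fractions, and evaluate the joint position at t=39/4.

  seg 0: a=-5 b=3679/1356 c=0 d=-473/4068
  seg 1: a=0 b=-289/678 c=-473/452 d=487/1356
  seg 2: a=-1 b=4057/1356 c=247/113 d=-1597/1356
  seg 3: a=3 b=2597/678 c=-609/452 d=-431/2712
  seg 4: a=4 b=-1175/339 c=-260/113 d=260/339
S(39/4) = 777/1808

Δ: Δ0=5/3, Δ1=-1/3, Δ2=4, Δ3=1/2, Δ4=-5
row 1: diag=12, rhs=-12; c'=1/4, d'=-1
row 2: denom=8−3·1/4=29/4; d'=(26−3·-1)/(29/4)=4
row 3: denom=6−1·4/29=170/29; d'=(-21−1·4)/(170/29)=-145/34
row 4: denom=6−2·29/85=452/85; d'=(-33−2·-145/34)/(452/85)=-520/113
back: M4=-520/113
back: M3=-145/34−29/85·-520/113=-609/226
back: M2=4−4/29·-609/226=494/113
back: M1=-1−1/4·494/113=-473/226
M: M0=0, M1=-473/226, M2=494/113, M3=-609/226, M4=-520/113, M5=0
seg 0: a=-5, c=M0/2=0, d=(M1−M0)/(6·3)=-473/4068, b=Δ0−h0·(2M0+M1)/6=3679/1356
seg 1: a=0, c=M1/2=-473/452, d=(M2−M1)/(6·3)=487/1356, b=Δ1−h1·(2M1+M2)/6=-289/678
seg 2: a=-1, c=M2/2=247/113, d=(M3−M2)/(6·1)=-1597/1356, b=Δ2−h2·(2M2+M3)/6=4057/1356
seg 3: a=3, c=M3/2=-609/452, d=(M4−M3)/(6·2)=-431/2712, b=Δ3−h3·(2M3+M4)/6=2597/678
seg 4: a=4, c=M4/2=-260/113, d=(M5−M4)/(6·1)=260/339, b=Δ4−h4·(2M4+M5)/6=-1175/339
t_q=39/4 → seg 4, τ=3/4; S=4+-1175/339·τ+-260/113·τ²+260/339·τ³=777/1808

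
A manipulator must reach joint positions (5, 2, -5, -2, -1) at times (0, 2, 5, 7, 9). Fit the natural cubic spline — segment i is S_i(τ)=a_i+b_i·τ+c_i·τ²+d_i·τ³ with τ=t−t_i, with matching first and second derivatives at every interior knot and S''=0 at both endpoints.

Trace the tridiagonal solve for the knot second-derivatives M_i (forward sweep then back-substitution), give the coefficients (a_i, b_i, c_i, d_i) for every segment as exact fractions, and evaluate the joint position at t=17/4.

  seg 0: a=5 b=-133/129 c=0 d=-121/1032
  seg 1: a=2 b=-629/258 c=-121/172 d=127/516
  seg 2: a=-5 b=-7/516 c=65/43 d=-779/2064
  seg 3: a=-2 b=194/129 c=-259/344 d=259/2064
S(17/4) = -46711/11008

Δ: Δ0=-3/2, Δ1=-7/3, Δ2=3/2, Δ3=1/2
row 1: diag=10, rhs=-5; c'=3/10, d'=-1/2
row 2: denom=10−3·3/10=91/10; d'=(23−3·-1/2)/(91/10)=35/13
row 3: denom=8−2·20/91=688/91; d'=(-6−2·35/13)/(688/91)=-259/172
back: M3=-259/172
back: M2=35/13−20/91·-259/172=130/43
back: M1=-1/2−3/10·130/43=-121/86
M: M0=0, M1=-121/86, M2=130/43, M3=-259/172, M4=0
seg 0: a=5, c=M0/2=0, d=(M1−M0)/(6·2)=-121/1032, b=Δ0−h0·(2M0+M1)/6=-133/129
seg 1: a=2, c=M1/2=-121/172, d=(M2−M1)/(6·3)=127/516, b=Δ1−h1·(2M1+M2)/6=-629/258
seg 2: a=-5, c=M2/2=65/43, d=(M3−M2)/(6·2)=-779/2064, b=Δ2−h2·(2M2+M3)/6=-7/516
seg 3: a=-2, c=M3/2=-259/344, d=(M4−M3)/(6·2)=259/2064, b=Δ3−h3·(2M3+M4)/6=194/129
t_q=17/4 → seg 1, τ=9/4; S=2+-629/258·τ+-121/172·τ²+127/516·τ³=-46711/11008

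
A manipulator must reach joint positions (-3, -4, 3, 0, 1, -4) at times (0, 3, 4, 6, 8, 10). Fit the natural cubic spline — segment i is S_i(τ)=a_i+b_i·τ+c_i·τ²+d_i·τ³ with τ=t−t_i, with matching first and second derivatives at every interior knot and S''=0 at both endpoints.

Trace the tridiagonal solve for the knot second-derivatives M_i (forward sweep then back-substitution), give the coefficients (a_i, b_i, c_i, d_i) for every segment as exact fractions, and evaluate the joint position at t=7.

  seg 0: a=-3 b=-14599/3846 c=0 d=4439/11538
  seg 1: a=-4 b=12676/1923 c=4439/1282 d=-11747/3846
  seg 2: a=3 b=16745/3846 c=-3654/641 d=10667/7692
  seg 3: a=0 b=-6949/3846 c=3359/1282 d=-5641/7692
  seg 4: a=1 b=-487/3846 c=-1141/641 d=1141/3846
S(7) = 205/2564

Δ: Δ0=-1/3, Δ1=7, Δ2=-3/2, Δ3=1/2, Δ4=-5/2
row 1: diag=8, rhs=44; c'=1/8, d'=11/2
row 2: denom=6−1·1/8=47/8; d'=(-51−1·11/2)/(47/8)=-452/47
row 3: denom=8−2·16/47=344/47; d'=(12−2·-452/47)/(344/47)=367/86
row 4: denom=8−2·47/172=641/86; d'=(-18−2·367/86)/(641/86)=-2282/641
back: M4=-2282/641
back: M3=367/86−47/172·-2282/641=3359/641
back: M2=-452/47−16/47·3359/641=-7308/641
back: M1=11/2−1/8·-7308/641=4439/641
M: M0=0, M1=4439/641, M2=-7308/641, M3=3359/641, M4=-2282/641, M5=0
seg 0: a=-3, c=M0/2=0, d=(M1−M0)/(6·3)=4439/11538, b=Δ0−h0·(2M0+M1)/6=-14599/3846
seg 1: a=-4, c=M1/2=4439/1282, d=(M2−M1)/(6·1)=-11747/3846, b=Δ1−h1·(2M1+M2)/6=12676/1923
seg 2: a=3, c=M2/2=-3654/641, d=(M3−M2)/(6·2)=10667/7692, b=Δ2−h2·(2M2+M3)/6=16745/3846
seg 3: a=0, c=M3/2=3359/1282, d=(M4−M3)/(6·2)=-5641/7692, b=Δ3−h3·(2M3+M4)/6=-6949/3846
seg 4: a=1, c=M4/2=-1141/641, d=(M5−M4)/(6·2)=1141/3846, b=Δ4−h4·(2M4+M5)/6=-487/3846
t_q=7 → seg 3, τ=1; S=0+-6949/3846·τ+3359/1282·τ²+-5641/7692·τ³=205/2564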